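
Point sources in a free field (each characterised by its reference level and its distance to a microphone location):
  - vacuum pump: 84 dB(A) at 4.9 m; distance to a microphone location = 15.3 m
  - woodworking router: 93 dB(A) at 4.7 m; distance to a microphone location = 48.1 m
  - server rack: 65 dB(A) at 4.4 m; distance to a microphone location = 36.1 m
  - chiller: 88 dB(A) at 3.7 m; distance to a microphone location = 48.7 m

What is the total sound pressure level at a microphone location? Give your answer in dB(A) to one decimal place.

Propagate each source to the receiver with L = L_ref − 20·log₁₀(r/r_ref), then add intensities.
vacuum pump: 84 − 20·log₁₀(15.3/4.9) = 84 − 9.89 = 74.11 dB(A).
woodworking router: 93 − 20·log₁₀(48.1/4.7) = 93 − 20.20 = 72.80 dB(A).
server rack: 65 − 20·log₁₀(36.1/4.4) = 65 − 18.28 = 46.72 dB(A).
chiller: 88 − 20·log₁₀(48.7/3.7) = 88 − 22.39 = 65.61 dB(A).
Σ 10^(L/10) = 4.850e+07 → L_total = 10·log₁₀(4.850e+07) = 76.86 dB(A).

76.9 dB(A)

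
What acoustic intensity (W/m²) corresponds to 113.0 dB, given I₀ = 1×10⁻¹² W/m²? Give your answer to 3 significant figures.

0.200 W/m²

I = I₀·10^(L/10) = 10⁻¹² × 10^(113.0/10) = 10^(-0.700).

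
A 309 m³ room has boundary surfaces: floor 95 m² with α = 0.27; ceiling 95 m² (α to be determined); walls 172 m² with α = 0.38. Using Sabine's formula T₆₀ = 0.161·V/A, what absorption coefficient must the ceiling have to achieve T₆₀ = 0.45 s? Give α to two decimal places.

0.21

From T₆₀ = 0.161·V/A, the target T₆₀ = 0.45 s needs A = 0.161·309/0.45 = 110.55 m².
Absorption from the other surfaces = 95·0.27 + 172·0.38 = 91.01 m², so the ceiling must supply 19.54 m² over 95 m².
α = 19.54/95 = 0.206.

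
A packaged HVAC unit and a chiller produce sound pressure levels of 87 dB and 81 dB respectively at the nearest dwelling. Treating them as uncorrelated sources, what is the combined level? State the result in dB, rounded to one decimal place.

For uncorrelated sources the intensities add, so convert each level to linear form, sum, and take 10·log₁₀ of the total.
Σ 10^(L/10) = 10^(87/10) + 10^(81/10) = 6.271e+08.
L_total = 10·log₁₀(6.271e+08) = 87.97 dB.

88.0 dB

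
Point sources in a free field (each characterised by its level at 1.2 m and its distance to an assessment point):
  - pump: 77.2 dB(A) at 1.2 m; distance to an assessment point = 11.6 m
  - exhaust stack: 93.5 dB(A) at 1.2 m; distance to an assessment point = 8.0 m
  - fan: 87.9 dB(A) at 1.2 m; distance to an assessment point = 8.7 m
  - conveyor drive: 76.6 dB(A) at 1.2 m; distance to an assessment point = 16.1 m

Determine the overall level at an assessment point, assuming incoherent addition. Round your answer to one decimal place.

78.0 dB(A)

Apply inverse-square spreading to bring every level to the receiver, then sum 10^(L/10).
pump: 77.2 − 20·log₁₀(11.6/1.2) = 77.2 − 19.71 = 57.49 dB(A).
exhaust stack: 93.5 − 20·log₁₀(8.0/1.2) = 93.5 − 16.48 = 77.02 dB(A).
fan: 87.9 − 20·log₁₀(8.7/1.2) = 87.9 − 17.21 = 70.69 dB(A).
conveyor drive: 76.6 − 20·log₁₀(16.1/1.2) = 76.6 − 22.55 = 54.05 dB(A).
Σ 10^(L/10) = 6.292e+07 → L_total = 10·log₁₀(6.292e+07) = 77.99 dB(A).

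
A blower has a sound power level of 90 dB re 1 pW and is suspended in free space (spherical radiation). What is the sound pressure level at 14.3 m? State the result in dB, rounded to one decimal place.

55.9 dB

L_p = L_w − 10·log₁₀(4π·r²) with r = 14.3 m.
4π·r² = 2570 m², 10·log₁₀ of that is 34.099 dB.
L_p = 90 − 34.099 = 55.90 dB.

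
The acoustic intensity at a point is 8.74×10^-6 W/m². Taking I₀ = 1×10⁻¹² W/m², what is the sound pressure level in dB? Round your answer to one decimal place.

I/I₀ = 8.74×10^-6/10⁻¹² = 8.74×10^6, and L = 10·log₁₀(I/I₀).
L = 10·(0.9415 + 6) = 69.42 dB.

69.4 dB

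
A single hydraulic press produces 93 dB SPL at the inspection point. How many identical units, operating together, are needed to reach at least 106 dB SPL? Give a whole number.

20

Need L₁ + 10·log₁₀ N ≥ 106, i.e. log₁₀ N ≥ 1.30.
N ≥ 10^(13.0/10) = 19.953, so N = 20.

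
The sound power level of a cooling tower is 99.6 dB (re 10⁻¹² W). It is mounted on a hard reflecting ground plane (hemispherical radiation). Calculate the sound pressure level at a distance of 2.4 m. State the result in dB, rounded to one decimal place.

Free-field hemispherical radiation: L_p = L_w − 10·log₁₀(2π·r²), r = 2.4 m.
2π·r² = 36.19 m², 10·log₁₀ of that is 15.586 dB.
L_p = 99.6 − 15.586 = 84.01 dB.

84.0 dB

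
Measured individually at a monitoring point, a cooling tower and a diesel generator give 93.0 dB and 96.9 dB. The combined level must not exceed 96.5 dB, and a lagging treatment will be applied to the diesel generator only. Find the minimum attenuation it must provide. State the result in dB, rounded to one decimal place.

The untreated sources together contribute 10^(93.0/10) = 1.995e+09, i.e. 93.00 dB.
The limit corresponds to 10^(96.5/10) = 4.467e+09; subtracting the fixed part leaves 2.472e+09 for the diesel generator, i.e. 93.93 dB.
So the diesel generator must be reduced from 96.9 to 93.93 dB: IL = 2.97 dB.

3.0 dB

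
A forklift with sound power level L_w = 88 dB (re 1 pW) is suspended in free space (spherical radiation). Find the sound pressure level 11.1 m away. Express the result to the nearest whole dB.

56 dB

Free-field spherical radiation: L_p = L_w − 10·log₁₀(4π·r²), r = 11.1 m.
4π·r² = 1548 m², 10·log₁₀ of that is 31.899 dB.
L_p = 88 − 31.899 = 56.10 dB.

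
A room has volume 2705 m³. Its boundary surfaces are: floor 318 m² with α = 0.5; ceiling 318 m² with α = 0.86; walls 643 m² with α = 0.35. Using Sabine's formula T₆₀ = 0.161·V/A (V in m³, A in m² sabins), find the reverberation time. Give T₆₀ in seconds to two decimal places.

Summing Sᵢαᵢ: 318·0.5 + 318·0.86 + 643·0.35 = 657.53 m².
T₆₀ = 0.161 × 2705 / 657.53 = 0.662 s.

0.66 s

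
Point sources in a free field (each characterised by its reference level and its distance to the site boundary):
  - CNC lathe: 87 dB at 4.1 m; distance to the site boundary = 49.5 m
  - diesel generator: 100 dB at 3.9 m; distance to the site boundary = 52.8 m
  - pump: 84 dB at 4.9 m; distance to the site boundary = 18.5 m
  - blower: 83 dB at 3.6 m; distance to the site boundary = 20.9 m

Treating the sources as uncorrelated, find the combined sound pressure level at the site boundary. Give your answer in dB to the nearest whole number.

79 dB

First find each source's level at the receiver (point-source: −20·log₁₀(r/r_ref)), then combine on an intensity basis.
CNC lathe: 87 − 20·log₁₀(49.5/4.1) = 87 − 21.64 = 65.36 dB.
diesel generator: 100 − 20·log₁₀(52.8/3.9) = 100 − 22.63 = 77.37 dB.
pump: 84 − 20·log₁₀(18.5/4.9) = 84 − 11.54 = 72.46 dB.
blower: 83 − 20·log₁₀(20.9/3.6) = 83 − 15.28 = 67.72 dB.
Σ 10^(L/10) = 8.154e+07 → L_total = 10·log₁₀(8.154e+07) = 79.11 dB.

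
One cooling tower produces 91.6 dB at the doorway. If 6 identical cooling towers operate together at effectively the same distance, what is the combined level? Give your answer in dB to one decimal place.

With 6 equal, uncorrelated contributions the intensity is 6× that of one unit, giving a rise of 10·log₁₀ 6.
L_total = 91.6 + 10·log₁₀(6) = 91.6 + 7.782 = 99.38 dB.

99.4 dB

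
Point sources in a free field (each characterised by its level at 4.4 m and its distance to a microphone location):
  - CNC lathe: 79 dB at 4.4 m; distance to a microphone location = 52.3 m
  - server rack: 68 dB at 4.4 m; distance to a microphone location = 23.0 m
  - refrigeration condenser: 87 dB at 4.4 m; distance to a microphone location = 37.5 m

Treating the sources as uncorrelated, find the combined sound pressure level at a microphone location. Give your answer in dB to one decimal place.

68.9 dB

First find each source's level at the receiver (point-source: −20·log₁₀(r/r_ref)), then combine on an intensity basis.
CNC lathe: 79 − 20·log₁₀(52.3/4.4) = 79 − 21.50 = 57.50 dB.
server rack: 68 − 20·log₁₀(23.0/4.4) = 68 − 14.37 = 53.63 dB.
refrigeration condenser: 87 − 20·log₁₀(37.5/4.4) = 87 − 18.61 = 68.39 dB.
Σ 10^(L/10) = 7.693e+06 → L_total = 10·log₁₀(7.693e+06) = 68.86 dB.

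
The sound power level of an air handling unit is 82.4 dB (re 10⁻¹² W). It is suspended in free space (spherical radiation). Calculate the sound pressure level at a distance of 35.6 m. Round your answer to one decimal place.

The power spreads over a sphere of area 4π·r², so L_p = L_w − 10·log₁₀(4π·r²).
4π·r² = 1.593e+04 m², 10·log₁₀ of that is 42.021 dB.
L_p = 82.4 − 42.021 = 40.38 dB.

40.4 dB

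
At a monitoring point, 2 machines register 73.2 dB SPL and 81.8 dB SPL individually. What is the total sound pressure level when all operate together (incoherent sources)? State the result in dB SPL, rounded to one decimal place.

82.4 dB SPL

For uncorrelated sources the intensities add, so convert each level to linear form, sum, and take 10·log₁₀ of the total.
Σ 10^(L/10) = 10^(73.2/10) + 10^(81.8/10) = 1.722e+08.
L_total = 10·log₁₀(1.722e+08) = 82.36 dB SPL.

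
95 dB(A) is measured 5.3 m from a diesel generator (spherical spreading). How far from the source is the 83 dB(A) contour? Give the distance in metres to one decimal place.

21.1 m

For a point source L₁ − L₂ = 20·log₁₀(r₂/r₁), so r₂ = r₁·10^((L₁−L₂)/20).
r₂ = 5.3·10^((95−83)/20) = 5.3·10^(12.0/20) = 21.10 m.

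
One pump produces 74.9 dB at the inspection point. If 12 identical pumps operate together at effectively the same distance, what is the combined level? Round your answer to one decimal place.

L_total = L₁ + 10·log₁₀ N for N identical incoherent sources.
L_total = 74.9 + 10·log₁₀(12) = 74.9 + 10.792 = 85.69 dB.

85.7 dB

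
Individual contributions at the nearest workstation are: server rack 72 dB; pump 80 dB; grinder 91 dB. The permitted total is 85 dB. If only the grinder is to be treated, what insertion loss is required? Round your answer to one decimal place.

8.0 dB

Everything except the grinder sums to 10^(72/10) + 10^(80/10) = 1.158e+08 in linear terms, 80.64 dB.
To meet 85 dB overall, the treated grinder may contribute at most 10^(85/10) − 1.158e+08 = 2.004e+08, i.e. 83.02 dB.
Required insertion loss = 91 − 83.02 = 7.98 dB.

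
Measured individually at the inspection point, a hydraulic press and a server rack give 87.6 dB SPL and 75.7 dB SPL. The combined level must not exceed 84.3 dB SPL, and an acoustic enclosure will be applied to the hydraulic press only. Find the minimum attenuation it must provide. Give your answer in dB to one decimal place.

3.9 dB

Fixed contribution from the other source: Σ 10^(L/10) = 10^(75.7/10) = 3.715e+07 (75.70 dB SPL).
To meet 84.3 dB SPL overall, the treated hydraulic press may contribute at most 10^(84.3/10) − 3.715e+07 = 2.320e+08, i.e. 83.65 dB SPL.
Required insertion loss = 87.6 − 83.65 = 3.95 dB.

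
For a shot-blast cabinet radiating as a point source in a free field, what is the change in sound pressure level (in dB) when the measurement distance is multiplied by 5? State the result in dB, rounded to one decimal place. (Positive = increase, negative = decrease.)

A point source loses 6 dB per doubling of distance; generally ΔL = −20·log₁₀(r₂/r₁).
ΔL = −20·log₁₀(5) = -13.98 dB.

-14.0 dB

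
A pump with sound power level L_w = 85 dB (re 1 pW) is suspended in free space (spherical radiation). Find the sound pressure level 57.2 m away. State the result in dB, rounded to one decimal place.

38.9 dB

L_p = L_w − 10·log₁₀(4π·r²) with r = 57.2 m.
4π·r² = 4.112e+04 m², 10·log₁₀ of that is 46.140 dB.
L_p = 85 − 46.140 = 38.86 dB.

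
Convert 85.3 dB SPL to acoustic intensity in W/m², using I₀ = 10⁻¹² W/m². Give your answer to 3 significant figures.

0.000339 W/m²

I = I₀·10^(L/10) = 10⁻¹² × 10^(85.3/10) = 10^(-3.470).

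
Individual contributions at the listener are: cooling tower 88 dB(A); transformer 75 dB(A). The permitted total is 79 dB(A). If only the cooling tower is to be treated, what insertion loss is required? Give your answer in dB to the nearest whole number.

The untreated sources together contribute 10^(75/10) = 3.162e+07, i.e. 75.00 dB(A).
To meet 79 dB(A) overall, the treated cooling tower may contribute at most 10^(79/10) − 3.162e+07 = 4.781e+07, i.e. 76.80 dB(A).
Required insertion loss = 88 − 76.80 = 11.20 dB.

11 dB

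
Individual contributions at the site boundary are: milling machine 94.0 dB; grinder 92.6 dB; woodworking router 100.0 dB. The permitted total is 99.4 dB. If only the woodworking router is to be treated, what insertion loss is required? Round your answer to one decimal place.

3.6 dB

The untreated sources together contribute 10^(94.0/10) + 10^(92.6/10) = 4.332e+09, i.e. 96.37 dB.
To meet 99.4 dB overall, the treated woodworking router may contribute at most 10^(99.4/10) − 4.332e+09 = 4.378e+09, i.e. 96.41 dB.
Required insertion loss = 100.0 − 96.41 = 3.59 dB.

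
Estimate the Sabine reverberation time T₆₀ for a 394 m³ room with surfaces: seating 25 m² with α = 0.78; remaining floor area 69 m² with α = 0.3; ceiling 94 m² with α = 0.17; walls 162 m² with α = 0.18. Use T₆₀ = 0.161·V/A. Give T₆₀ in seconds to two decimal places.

Total absorption A = 25·0.78 + 69·0.3 + 94·0.17 + 162·0.18 = 85.34 m² sabins.
T₆₀ = 0.161 × 394 / 85.34 = 0.743 s.

0.74 s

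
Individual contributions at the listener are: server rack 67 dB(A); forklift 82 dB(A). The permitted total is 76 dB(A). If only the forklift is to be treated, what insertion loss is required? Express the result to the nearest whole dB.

7 dB

Everything except the forklift sums to 10^(67/10) = 5.012e+06 in linear terms, 67.00 dB(A).
To meet 76 dB(A) overall, the treated forklift may contribute at most 10^(76/10) − 5.012e+06 = 3.480e+07, i.e. 75.42 dB(A).
Required insertion loss = 82 − 75.42 = 6.58 dB.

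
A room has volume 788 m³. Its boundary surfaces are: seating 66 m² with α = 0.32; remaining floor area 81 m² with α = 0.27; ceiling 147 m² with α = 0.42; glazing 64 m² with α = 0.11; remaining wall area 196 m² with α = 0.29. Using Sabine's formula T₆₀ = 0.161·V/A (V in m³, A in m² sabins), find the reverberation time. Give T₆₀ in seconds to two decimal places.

0.75 s

Summing Sᵢαᵢ: 66·0.32 + 81·0.27 + 147·0.42 + 64·0.11 + 196·0.29 = 168.61 m².
T₆₀ = 0.161 × 788 / 168.61 = 0.752 s.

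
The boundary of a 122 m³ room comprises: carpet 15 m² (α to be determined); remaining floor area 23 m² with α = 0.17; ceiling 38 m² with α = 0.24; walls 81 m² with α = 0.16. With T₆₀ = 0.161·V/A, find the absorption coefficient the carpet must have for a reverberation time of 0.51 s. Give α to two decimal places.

0.83

Required total absorption A = 0.161·122/0.51 = 38.51 m².
Absorption from the other surfaces = 23·0.17 + 38·0.24 + 81·0.16 = 25.99 m², so the carpet must supply 12.52 m² over 15 m².
α = 12.52/15 = 0.835.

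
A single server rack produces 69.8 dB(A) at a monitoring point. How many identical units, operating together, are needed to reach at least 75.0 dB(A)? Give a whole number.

N identical sources give L₁ + 10·log₁₀ N, so require 10·log₁₀ N ≥ 75.0 − 69.8 = 5.2 dB.
N ≥ 10^(5.2/10) = 3.311, so N = 4.

4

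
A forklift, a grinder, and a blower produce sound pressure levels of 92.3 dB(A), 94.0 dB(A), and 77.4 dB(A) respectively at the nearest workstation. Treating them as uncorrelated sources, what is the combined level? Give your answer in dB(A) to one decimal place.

96.3 dB(A)

Incoherent sources combine by intensity addition: L_total = 10·log₁₀(Σ 10^(L_i/10)).
Σ 10^(L/10) = 10^(92.3/10) + 10^(94.0/10) + 10^(77.4/10) = 4.265e+09.
L_total = 10·log₁₀(4.265e+09) = 96.30 dB(A).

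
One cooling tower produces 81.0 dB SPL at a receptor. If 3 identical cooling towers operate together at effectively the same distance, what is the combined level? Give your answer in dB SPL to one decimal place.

N identical incoherent sources raise the level by 10·log₁₀ N.
L_total = 81.0 + 10·log₁₀(3) = 81.0 + 4.771 = 85.77 dB SPL.

85.8 dB SPL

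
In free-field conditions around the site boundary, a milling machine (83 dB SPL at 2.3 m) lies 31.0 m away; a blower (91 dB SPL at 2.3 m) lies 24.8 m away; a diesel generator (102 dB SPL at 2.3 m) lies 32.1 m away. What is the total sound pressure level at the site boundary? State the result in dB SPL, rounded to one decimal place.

Apply inverse-square spreading to bring every level to the receiver, then sum 10^(L/10).
milling machine: 83 − 20·log₁₀(31.0/2.3) = 83 − 22.59 = 60.41 dB SPL.
blower: 91 − 20·log₁₀(24.8/2.3) = 91 − 20.65 = 70.35 dB SPL.
diesel generator: 102 − 20·log₁₀(32.1/2.3) = 102 − 22.90 = 79.10 dB SPL.
Σ 10^(L/10) = 9.329e+07 → L_total = 10·log₁₀(9.329e+07) = 79.70 dB SPL.

79.7 dB SPL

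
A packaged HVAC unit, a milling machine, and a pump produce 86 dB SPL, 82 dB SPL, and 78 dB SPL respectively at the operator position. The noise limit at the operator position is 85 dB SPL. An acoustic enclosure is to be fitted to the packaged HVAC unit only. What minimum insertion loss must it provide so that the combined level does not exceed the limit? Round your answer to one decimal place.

6.2 dB

The untreated sources together contribute 10^(82/10) + 10^(78/10) = 2.216e+08, i.e. 83.46 dB SPL.
To meet 85 dB SPL overall, the treated packaged HVAC unit may contribute at most 10^(85/10) − 2.216e+08 = 9.464e+07, i.e. 79.76 dB SPL.
Required insertion loss = 86 − 79.76 = 6.24 dB.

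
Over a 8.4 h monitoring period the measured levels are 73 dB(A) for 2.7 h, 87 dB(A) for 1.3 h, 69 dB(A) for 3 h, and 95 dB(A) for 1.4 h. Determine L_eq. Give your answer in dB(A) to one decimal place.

87.9 dB(A)

L_eq = 10·log₁₀[(1/T)·Σ tᵢ·10^(Lᵢ/10)] with T = 8.4 h.
Σ tᵢ·10^(Lᵢ/10) = 2.7·10^(73/10) + 1.3·10^(87/10) + 3·10^(69/10) + 1.4·10^(95/10) = 5.156e+09.
L_eq = 10·log₁₀(5.156e+09/8.4) = 87.88 dB(A).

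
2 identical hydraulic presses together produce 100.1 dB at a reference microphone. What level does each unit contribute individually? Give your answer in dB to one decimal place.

97.1 dB

For N identical incoherent sources L_total = L₁ + 10·log₁₀ N, so L₁ = 100.1 − 10·log₁₀(2) = 100.1 − 3.010.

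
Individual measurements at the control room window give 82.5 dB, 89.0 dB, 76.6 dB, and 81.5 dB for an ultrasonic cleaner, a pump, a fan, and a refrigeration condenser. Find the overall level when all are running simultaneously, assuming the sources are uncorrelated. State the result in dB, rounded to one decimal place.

For uncorrelated sources the intensities add, so convert each level to linear form, sum, and take 10·log₁₀ of the total.
Σ 10^(L/10) = 10^(82.5/10) + 10^(89.0/10) + 10^(76.6/10) + 10^(81.5/10) = 1.159e+09.
L_total = 10·log₁₀(1.159e+09) = 90.64 dB.

90.6 dB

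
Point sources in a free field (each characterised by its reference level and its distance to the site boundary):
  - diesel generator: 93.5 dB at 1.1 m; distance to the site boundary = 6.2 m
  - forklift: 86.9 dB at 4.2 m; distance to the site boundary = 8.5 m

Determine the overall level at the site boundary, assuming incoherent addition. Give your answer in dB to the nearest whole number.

83 dB

Propagate each source to the receiver with L = L_ref − 20·log₁₀(r/r_ref), then add intensities.
diesel generator: 93.5 − 20·log₁₀(6.2/1.1) = 93.5 − 15.02 = 78.48 dB.
forklift: 86.9 − 20·log₁₀(8.5/4.2) = 86.9 − 6.12 = 80.78 dB.
Σ 10^(L/10) = 1.901e+08 → L_total = 10·log₁₀(1.901e+08) = 82.79 dB.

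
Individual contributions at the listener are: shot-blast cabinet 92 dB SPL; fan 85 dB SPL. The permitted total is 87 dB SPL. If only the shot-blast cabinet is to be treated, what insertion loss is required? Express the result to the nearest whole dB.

9 dB

Fixed contribution from the other source: Σ 10^(L/10) = 10^(85/10) = 3.162e+08 (85.00 dB SPL).
To meet 87 dB SPL overall, the treated shot-blast cabinet may contribute at most 10^(87/10) − 3.162e+08 = 1.850e+08, i.e. 82.67 dB SPL.
So the shot-blast cabinet must be reduced from 92 to 82.67 dB SPL: IL = 9.33 dB.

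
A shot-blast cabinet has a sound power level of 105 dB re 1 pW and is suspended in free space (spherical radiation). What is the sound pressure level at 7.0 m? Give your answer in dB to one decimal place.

77.1 dB

L_p = L_w − 10·log₁₀(4π·r²) with r = 7.0 m.
4π·r² = 615.8 m², 10·log₁₀ of that is 27.894 dB.
L_p = 105 − 27.894 = 77.11 dB.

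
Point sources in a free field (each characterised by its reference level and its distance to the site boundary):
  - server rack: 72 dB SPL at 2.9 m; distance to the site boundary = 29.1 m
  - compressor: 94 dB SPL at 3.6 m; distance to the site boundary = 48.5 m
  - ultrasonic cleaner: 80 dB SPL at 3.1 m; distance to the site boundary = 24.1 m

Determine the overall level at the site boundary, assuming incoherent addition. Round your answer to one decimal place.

First find each source's level at the receiver (point-source: −20·log₁₀(r/r_ref)), then combine on an intensity basis.
server rack: 72 − 20·log₁₀(29.1/2.9) = 72 − 20.03 = 51.97 dB SPL.
compressor: 94 − 20·log₁₀(48.5/3.6) = 94 − 22.59 = 71.41 dB SPL.
ultrasonic cleaner: 80 − 20·log₁₀(24.1/3.1) = 80 − 17.81 = 62.19 dB SPL.
Σ 10^(L/10) = 1.565e+07 → L_total = 10·log₁₀(1.565e+07) = 71.95 dB SPL.

71.9 dB SPL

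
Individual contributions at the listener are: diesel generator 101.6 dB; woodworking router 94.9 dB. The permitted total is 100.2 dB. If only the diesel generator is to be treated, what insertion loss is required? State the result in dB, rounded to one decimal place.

The untreated sources together contribute 10^(94.9/10) = 3.090e+09, i.e. 94.90 dB.
The limit corresponds to 10^(100.2/10) = 1.047e+10; subtracting the fixed part leaves 7.381e+09 for the diesel generator, i.e. 98.68 dB.
Required insertion loss = 101.6 − 98.68 = 2.92 dB.

2.9 dB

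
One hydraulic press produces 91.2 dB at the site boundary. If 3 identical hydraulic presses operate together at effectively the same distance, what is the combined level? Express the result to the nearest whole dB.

With 3 equal, uncorrelated contributions the intensity is 3× that of one unit, giving a rise of 10·log₁₀ 3.
L_total = 91.2 + 10·log₁₀(3) = 91.2 + 4.771 = 95.97 dB.

96 dB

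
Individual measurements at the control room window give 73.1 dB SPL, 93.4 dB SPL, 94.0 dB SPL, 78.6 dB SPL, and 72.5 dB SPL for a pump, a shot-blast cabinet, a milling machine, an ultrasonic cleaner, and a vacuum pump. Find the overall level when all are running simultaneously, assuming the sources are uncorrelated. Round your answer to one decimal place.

For uncorrelated sources the intensities add, so convert each level to linear form, sum, and take 10·log₁₀ of the total.
Σ 10^(L/10) = 10^(73.1/10) + 10^(93.4/10) + 10^(94.0/10) + 10^(78.6/10) + 10^(72.5/10) = 4.810e+09.
L_total = 10·log₁₀(4.810e+09) = 96.82 dB SPL.

96.8 dB SPL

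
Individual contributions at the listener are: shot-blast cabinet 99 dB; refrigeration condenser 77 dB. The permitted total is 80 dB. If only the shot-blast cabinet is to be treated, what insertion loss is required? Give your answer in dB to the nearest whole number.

Fixed contribution from the other source: Σ 10^(L/10) = 10^(77/10) = 5.012e+07 (77.00 dB).
The limit corresponds to 10^(80/10) = 1.000e+08; subtracting the fixed part leaves 4.988e+07 for the shot-blast cabinet, i.e. 76.98 dB.
So the shot-blast cabinet must be reduced from 99 to 76.98 dB: IL = 22.02 dB.

22 dB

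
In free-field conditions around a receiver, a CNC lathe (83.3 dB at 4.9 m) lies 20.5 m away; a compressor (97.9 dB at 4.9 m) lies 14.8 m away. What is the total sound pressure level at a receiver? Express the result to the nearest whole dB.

88 dB

Apply inverse-square spreading to bring every level to the receiver, then sum 10^(L/10).
CNC lathe: 83.3 − 20·log₁₀(20.5/4.9) = 83.3 − 12.43 = 70.87 dB.
compressor: 97.9 − 20·log₁₀(14.8/4.9) = 97.9 − 9.60 = 88.30 dB.
Σ 10^(L/10) = 6.881e+08 → L_total = 10·log₁₀(6.881e+08) = 88.38 dB.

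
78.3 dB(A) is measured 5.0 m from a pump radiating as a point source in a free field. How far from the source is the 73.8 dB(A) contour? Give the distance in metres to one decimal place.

The 4.5 dB drop corresponds to a distance ratio of 10^(4.5/20) for a point source.
r₂ = 5.0·10^((78.3−73.8)/20) = 5.0·10^(4.5/20) = 8.39 m.

8.4 m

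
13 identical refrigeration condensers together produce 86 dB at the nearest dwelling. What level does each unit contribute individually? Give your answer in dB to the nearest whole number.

75 dB

For N identical incoherent sources L_total = L₁ + 10·log₁₀ N, so L₁ = 86 − 10·log₁₀(13) = 86 − 11.139.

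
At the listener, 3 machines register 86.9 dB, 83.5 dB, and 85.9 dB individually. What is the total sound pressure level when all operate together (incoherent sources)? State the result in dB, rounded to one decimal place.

Incoherent sources combine by intensity addition: L_total = 10·log₁₀(Σ 10^(L_i/10)).
Σ 10^(L/10) = 10^(86.9/10) + 10^(83.5/10) + 10^(85.9/10) = 1.103e+09.
L_total = 10·log₁₀(1.103e+09) = 90.42 dB.

90.4 dB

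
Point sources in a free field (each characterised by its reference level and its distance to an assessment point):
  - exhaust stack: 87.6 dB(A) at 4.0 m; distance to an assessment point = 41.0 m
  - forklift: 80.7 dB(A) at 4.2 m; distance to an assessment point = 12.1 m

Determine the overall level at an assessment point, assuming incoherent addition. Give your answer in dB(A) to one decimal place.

72.9 dB(A)

First find each source's level at the receiver (point-source: −20·log₁₀(r/r_ref)), then combine on an intensity basis.
exhaust stack: 87.6 − 20·log₁₀(41.0/4.0) = 87.6 − 20.21 = 67.39 dB(A).
forklift: 80.7 − 20·log₁₀(12.1/4.2) = 80.7 − 9.19 = 71.51 dB(A).
Σ 10^(L/10) = 1.963e+07 → L_total = 10·log₁₀(1.963e+07) = 72.93 dB(A).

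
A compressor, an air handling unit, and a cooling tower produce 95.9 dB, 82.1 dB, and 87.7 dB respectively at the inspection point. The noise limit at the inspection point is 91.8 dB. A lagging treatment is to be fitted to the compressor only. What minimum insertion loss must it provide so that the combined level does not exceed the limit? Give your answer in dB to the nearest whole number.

7 dB

Fixed contribution from the other sources: Σ 10^(L/10) = 10^(82.1/10) + 10^(87.7/10) = 7.510e+08 (88.76 dB).
To meet 91.8 dB overall, the treated compressor may contribute at most 10^(91.8/10) − 7.510e+08 = 7.625e+08, i.e. 88.82 dB.
So the compressor must be reduced from 95.9 to 88.82 dB: IL = 7.08 dB.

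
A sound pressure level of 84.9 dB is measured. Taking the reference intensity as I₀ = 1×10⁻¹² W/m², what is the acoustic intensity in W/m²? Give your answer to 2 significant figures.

0.00031 W/m²

I/I₀ = 10^(84.9/10) = 3.09e+08, so I = 3.09e+08 × 10⁻¹² W/m².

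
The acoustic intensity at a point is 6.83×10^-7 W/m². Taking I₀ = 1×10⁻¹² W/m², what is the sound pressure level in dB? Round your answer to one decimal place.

58.3 dB

L = 10·log₁₀(I/I₀) = 10·log₁₀(6.83×10^-7/10⁻¹²) = 10·log₁₀(6.83×10^5).
L = 10·(0.8344 + 5) = 58.34 dB.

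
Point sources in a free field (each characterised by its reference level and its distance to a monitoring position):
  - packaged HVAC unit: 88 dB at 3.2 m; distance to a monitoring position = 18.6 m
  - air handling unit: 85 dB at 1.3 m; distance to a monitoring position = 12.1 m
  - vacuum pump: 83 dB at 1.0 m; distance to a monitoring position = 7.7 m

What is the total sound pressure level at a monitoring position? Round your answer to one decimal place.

74.1 dB

Apply inverse-square spreading to bring every level to the receiver, then sum 10^(L/10).
packaged HVAC unit: 88 − 20·log₁₀(18.6/3.2) = 88 − 15.29 = 72.71 dB.
air handling unit: 85 − 20·log₁₀(12.1/1.3) = 85 − 19.38 = 65.62 dB.
vacuum pump: 83 − 20·log₁₀(7.7/1.0) = 83 − 17.73 = 65.27 dB.
Σ 10^(L/10) = 2.569e+07 → L_total = 10·log₁₀(2.569e+07) = 74.10 dB.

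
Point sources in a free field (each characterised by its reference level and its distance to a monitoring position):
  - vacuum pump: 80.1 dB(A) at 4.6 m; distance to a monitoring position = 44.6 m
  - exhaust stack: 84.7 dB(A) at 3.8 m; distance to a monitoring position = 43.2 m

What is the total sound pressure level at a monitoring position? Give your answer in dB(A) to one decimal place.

65.3 dB(A)

Propagate each source to the receiver with L = L_ref − 20·log₁₀(r/r_ref), then add intensities.
vacuum pump: 80.1 − 20·log₁₀(44.6/4.6) = 80.1 − 19.73 = 60.37 dB(A).
exhaust stack: 84.7 − 20·log₁₀(43.2/3.8) = 84.7 − 21.11 = 63.59 dB(A).
Σ 10^(L/10) = 3.372e+06 → L_total = 10·log₁₀(3.372e+06) = 65.28 dB(A).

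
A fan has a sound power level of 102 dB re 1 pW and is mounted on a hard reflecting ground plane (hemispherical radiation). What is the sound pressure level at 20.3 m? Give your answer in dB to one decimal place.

Free-field hemispherical radiation: L_p = L_w − 10·log₁₀(2π·r²), r = 20.3 m.
2π·r² = 2589 m², 10·log₁₀ of that is 34.132 dB.
L_p = 102 − 34.132 = 67.87 dB.

67.9 dB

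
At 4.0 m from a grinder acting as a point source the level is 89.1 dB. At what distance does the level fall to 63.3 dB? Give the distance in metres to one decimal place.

78.0 m

Point-source spreading drops the level by 20·log₁₀(r₂/r₁); inverting, r₂/r₁ = 10^(ΔL/20).
r₂ = 4.0·10^((89.1−63.3)/20) = 4.0·10^(25.8/20) = 77.99 m.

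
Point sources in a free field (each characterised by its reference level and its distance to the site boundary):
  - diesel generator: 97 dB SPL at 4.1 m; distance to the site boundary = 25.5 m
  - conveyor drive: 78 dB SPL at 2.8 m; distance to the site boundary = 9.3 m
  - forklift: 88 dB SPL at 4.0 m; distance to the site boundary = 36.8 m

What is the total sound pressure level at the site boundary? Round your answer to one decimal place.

First find each source's level at the receiver (point-source: −20·log₁₀(r/r_ref)), then combine on an intensity basis.
diesel generator: 97 − 20·log₁₀(25.5/4.1) = 97 − 15.88 = 81.12 dB SPL.
conveyor drive: 78 − 20·log₁₀(9.3/2.8) = 78 − 10.43 = 67.57 dB SPL.
forklift: 88 − 20·log₁₀(36.8/4.0) = 88 − 19.28 = 68.72 dB SPL.
Σ 10^(L/10) = 1.427e+08 → L_total = 10·log₁₀(1.427e+08) = 81.55 dB SPL.

81.5 dB SPL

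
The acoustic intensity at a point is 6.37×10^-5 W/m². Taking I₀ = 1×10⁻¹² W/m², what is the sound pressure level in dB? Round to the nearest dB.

Dividing by I₀ shifts the exponent by 12: I/I₀ = 6.37×10^7.
L = 10·(0.8041 + 7) = 78.04 dB.

78 dB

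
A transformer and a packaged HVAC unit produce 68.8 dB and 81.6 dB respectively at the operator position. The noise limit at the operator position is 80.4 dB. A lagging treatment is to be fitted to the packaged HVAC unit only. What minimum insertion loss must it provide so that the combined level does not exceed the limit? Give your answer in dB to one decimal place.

The untreated sources together contribute 10^(68.8/10) = 7.586e+06, i.e. 68.80 dB.
To meet 80.4 dB overall, the treated packaged HVAC unit may contribute at most 10^(80.4/10) − 7.586e+06 = 1.021e+08, i.e. 80.09 dB.
So the packaged HVAC unit must be reduced from 81.6 to 80.09 dB: IL = 1.51 dB.

1.5 dB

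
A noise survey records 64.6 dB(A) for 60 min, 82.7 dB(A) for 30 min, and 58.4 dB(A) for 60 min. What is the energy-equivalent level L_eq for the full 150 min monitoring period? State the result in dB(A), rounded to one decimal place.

L_eq = 10·log₁₀[(1/T)·Σ tᵢ·10^(Lᵢ/10)] with T = 150 min.
Σ tᵢ·10^(Lᵢ/10) = 60·10^(64.6/10) + 30·10^(82.7/10) + 60·10^(58.4/10) = 5.801e+09.
L_eq = 10·log₁₀(5.801e+09/150) = 75.87 dB(A).

75.9 dB(A)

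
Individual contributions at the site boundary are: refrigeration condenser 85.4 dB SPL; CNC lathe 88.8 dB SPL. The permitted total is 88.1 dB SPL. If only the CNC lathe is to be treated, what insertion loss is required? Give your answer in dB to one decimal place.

4.0 dB

Everything except the CNC lathe sums to 10^(85.4/10) = 3.467e+08 in linear terms, 85.40 dB SPL.
To meet 88.1 dB SPL overall, the treated CNC lathe may contribute at most 10^(88.1/10) − 3.467e+08 = 2.989e+08, i.e. 84.76 dB SPL.
Required insertion loss = 88.8 − 84.76 = 4.04 dB.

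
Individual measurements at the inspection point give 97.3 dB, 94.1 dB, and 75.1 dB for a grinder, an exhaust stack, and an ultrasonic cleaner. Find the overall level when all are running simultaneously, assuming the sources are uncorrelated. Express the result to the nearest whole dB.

99 dB

For uncorrelated sources the intensities add, so convert each level to linear form, sum, and take 10·log₁₀ of the total.
Σ 10^(L/10) = 10^(97.3/10) + 10^(94.1/10) + 10^(75.1/10) = 7.973e+09.
L_total = 10·log₁₀(7.973e+09) = 99.02 dB.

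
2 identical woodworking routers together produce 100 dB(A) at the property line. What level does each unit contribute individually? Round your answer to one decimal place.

2 equal contributions raise the level by 10·log₁₀ 2 = 3.010 dB, so each unit alone gives 100 − 3.010.

97.0 dB(A)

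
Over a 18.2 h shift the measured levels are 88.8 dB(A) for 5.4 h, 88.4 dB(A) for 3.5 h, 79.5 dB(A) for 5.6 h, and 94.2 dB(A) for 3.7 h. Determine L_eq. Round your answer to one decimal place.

89.6 dB(A)

L_eq = 10·log₁₀[(1/T)·Σ tᵢ·10^(Lᵢ/10)] with T = 18.2 h.
Σ tᵢ·10^(Lᵢ/10) = 5.4·10^(88.8/10) + 3.5·10^(88.4/10) + 5.6·10^(79.5/10) + 3.7·10^(94.2/10) = 1.675e+10.
L_eq = 10·log₁₀(1.675e+10/18.2) = 89.64 dB(A).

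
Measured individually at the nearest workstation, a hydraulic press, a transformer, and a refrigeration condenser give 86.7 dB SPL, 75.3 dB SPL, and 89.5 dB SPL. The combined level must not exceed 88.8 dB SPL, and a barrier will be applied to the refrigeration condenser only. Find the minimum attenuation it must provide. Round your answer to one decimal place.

Fixed contribution from the other sources: Σ 10^(L/10) = 10^(86.7/10) + 10^(75.3/10) = 5.016e+08 (87.00 dB SPL).
The limit corresponds to 10^(88.8/10) = 7.586e+08; subtracting the fixed part leaves 2.570e+08 for the refrigeration condenser, i.e. 84.10 dB SPL.
So the refrigeration condenser must be reduced from 89.5 to 84.10 dB SPL: IL = 5.40 dB.

5.4 dB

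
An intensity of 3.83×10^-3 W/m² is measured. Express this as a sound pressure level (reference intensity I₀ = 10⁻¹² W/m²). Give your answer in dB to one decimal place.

L = 10·log₁₀(I/I₀) = 10·log₁₀(3.83×10^-3/10⁻¹²) = 10·log₁₀(3.83×10^9).
L = 10·(0.5832 + 9) = 95.83 dB.

95.8 dB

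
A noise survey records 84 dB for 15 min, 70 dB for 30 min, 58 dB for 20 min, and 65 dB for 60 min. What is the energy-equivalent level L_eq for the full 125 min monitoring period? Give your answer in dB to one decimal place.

75.3 dB

Weight each interval's intensity by its duration and average over T = 125 min:
Σ tᵢ·10^(Lᵢ/10) = 15·10^(84/10) + 30·10^(70/10) + 20·10^(58/10) + 60·10^(65/10) = 4.270e+09.
L_eq = 10·log₁₀(4.270e+09/125) = 75.34 dB.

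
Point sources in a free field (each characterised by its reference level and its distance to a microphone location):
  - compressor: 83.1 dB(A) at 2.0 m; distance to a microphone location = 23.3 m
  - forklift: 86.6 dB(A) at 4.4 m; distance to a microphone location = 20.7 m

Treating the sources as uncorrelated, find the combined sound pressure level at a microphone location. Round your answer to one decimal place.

73.5 dB(A)

Propagate each source to the receiver with L = L_ref − 20·log₁₀(r/r_ref), then add intensities.
compressor: 83.1 − 20·log₁₀(23.3/2.0) = 83.1 − 21.33 = 61.77 dB(A).
forklift: 86.6 − 20·log₁₀(20.7/4.4) = 86.6 − 13.45 = 73.15 dB(A).
Σ 10^(L/10) = 2.216e+07 → L_total = 10·log₁₀(2.216e+07) = 73.46 dB(A).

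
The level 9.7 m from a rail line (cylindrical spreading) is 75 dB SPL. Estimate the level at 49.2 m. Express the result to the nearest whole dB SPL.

68 dB SPL

Cylindrical spreading from a line source gives a 10·log₁₀(r₂/r₁) drop.
L₂ = 75 − 10·log₁₀(49.2/9.7) = 75 − 7.052 = 67.95 dB SPL.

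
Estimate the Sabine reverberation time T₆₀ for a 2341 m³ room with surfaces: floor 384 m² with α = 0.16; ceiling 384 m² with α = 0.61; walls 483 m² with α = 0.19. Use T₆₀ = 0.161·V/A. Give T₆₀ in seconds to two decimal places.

0.97 s

A = Σ Sᵢαᵢ = 384·0.16 + 384·0.61 + 483·0.19 = 387.45 m².
T₆₀ = 0.161 × 2341 / 387.45 = 0.973 s.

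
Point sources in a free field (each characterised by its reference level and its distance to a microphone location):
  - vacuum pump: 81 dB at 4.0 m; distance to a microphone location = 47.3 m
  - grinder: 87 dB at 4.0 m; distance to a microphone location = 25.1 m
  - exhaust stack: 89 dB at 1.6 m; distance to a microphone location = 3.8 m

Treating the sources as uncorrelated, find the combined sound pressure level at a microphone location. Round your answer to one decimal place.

81.9 dB

Propagate each source to the receiver with L = L_ref − 20·log₁₀(r/r_ref), then add intensities.
vacuum pump: 81 − 20·log₁₀(47.3/4.0) = 81 − 21.46 = 59.54 dB.
grinder: 87 − 20·log₁₀(25.1/4.0) = 87 − 15.95 = 71.05 dB.
exhaust stack: 89 − 20·log₁₀(3.8/1.6) = 89 − 7.51 = 81.49 dB.
Σ 10^(L/10) = 1.545e+08 → L_total = 10·log₁₀(1.545e+08) = 81.89 dB.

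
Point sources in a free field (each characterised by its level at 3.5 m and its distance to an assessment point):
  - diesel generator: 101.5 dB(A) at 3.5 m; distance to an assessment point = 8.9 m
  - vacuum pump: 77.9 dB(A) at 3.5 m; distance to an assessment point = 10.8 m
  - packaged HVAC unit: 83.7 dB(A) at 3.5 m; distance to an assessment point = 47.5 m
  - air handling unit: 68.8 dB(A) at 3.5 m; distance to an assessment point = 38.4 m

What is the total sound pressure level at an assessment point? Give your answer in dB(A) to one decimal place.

Apply inverse-square spreading to bring every level to the receiver, then sum 10^(L/10).
diesel generator: 101.5 − 20·log₁₀(8.9/3.5) = 101.5 − 8.11 = 93.39 dB(A).
vacuum pump: 77.9 − 20·log₁₀(10.8/3.5) = 77.9 − 9.79 = 68.11 dB(A).
packaged HVAC unit: 83.7 − 20·log₁₀(47.5/3.5) = 83.7 − 22.65 = 61.05 dB(A).
air handling unit: 68.8 − 20·log₁₀(38.4/3.5) = 68.8 − 20.81 = 47.99 dB(A).
Σ 10^(L/10) = 2.192e+09 → L_total = 10·log₁₀(2.192e+09) = 93.41 dB(A).

93.4 dB(A)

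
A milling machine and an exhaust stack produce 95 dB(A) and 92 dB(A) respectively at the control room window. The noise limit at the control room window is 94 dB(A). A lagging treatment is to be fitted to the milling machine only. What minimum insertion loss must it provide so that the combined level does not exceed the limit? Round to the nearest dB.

5 dB

The untreated sources together contribute 10^(92/10) = 1.585e+09, i.e. 92.00 dB(A).
The limit corresponds to 10^(94/10) = 2.512e+09; subtracting the fixed part leaves 9.270e+08 for the milling machine, i.e. 89.67 dB(A).
So the milling machine must be reduced from 95 to 89.67 dB(A): IL = 5.33 dB.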